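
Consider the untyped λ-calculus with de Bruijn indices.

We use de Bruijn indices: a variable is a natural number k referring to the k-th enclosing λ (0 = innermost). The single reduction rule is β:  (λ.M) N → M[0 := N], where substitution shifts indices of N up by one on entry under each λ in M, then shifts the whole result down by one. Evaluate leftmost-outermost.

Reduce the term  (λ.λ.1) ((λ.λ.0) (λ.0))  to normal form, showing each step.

Answer: normal form = λ.λ.0  (in 2 steps)

Working:
  start: (λ.λ.1) ((λ.λ.0) (λ.0))
  →1  λ.(λ.λ.0) (λ.0)
  →2  λ.λ.0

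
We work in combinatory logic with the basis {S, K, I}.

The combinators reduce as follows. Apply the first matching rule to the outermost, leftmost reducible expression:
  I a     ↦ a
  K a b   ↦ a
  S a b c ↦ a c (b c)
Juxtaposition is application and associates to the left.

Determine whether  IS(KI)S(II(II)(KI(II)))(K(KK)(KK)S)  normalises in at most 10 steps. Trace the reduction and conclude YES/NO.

Answer: NO — after 10 steps the term is SI(KKS), not yet normal

Working:
  start: IS(KI)S(II(II)(KI(II)))(K(KK)(KK)S)
  step 1: S(KI)S(II(II)(KI(II)))(K(KK)(KK)S)
  step 2: KI(II(II)(KI(II)))(S(II(II)(KI(II))))(K(KK)(KK)S)
  step 3: I(S(II(II)(KI(II))))(K(KK)(KK)S)
  step 4: S(II(II)(KI(II)))(K(KK)(KK)S)
  step 5: S(I(II)(KI(II)))(K(KK)(KK)S)
  step 6: S(II(KI(II)))(K(KK)(KK)S)
  step 7: S(I(KI(II)))(K(KK)(KK)S)
  step 8: S(KI(II))(K(KK)(KK)S)
  step 9: SI(K(KK)(KK)S)
  step 10: SI(KKS)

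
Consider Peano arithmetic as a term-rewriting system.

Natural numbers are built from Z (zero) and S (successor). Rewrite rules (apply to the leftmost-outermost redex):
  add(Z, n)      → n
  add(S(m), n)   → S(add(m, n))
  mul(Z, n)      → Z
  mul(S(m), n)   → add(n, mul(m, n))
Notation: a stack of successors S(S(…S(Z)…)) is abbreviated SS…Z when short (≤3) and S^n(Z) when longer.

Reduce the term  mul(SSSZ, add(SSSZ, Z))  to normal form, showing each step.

Answer: normal form = S^9(Z)  (in 28 steps)

Derivation:
  start: mul(SSSZ, add(SSSZ, Z))
  [1] add(add(SSSZ, Z), mul(SSZ, add(SSSZ, Z)))
  [2] add(S(add(SSZ, Z)), mul(SSZ, add(SSSZ, Z)))
  [3] S(add(add(SSZ, Z), mul(SSZ, add(SSSZ, Z))))
  [4] S(add(S(add(SZ, Z)), mul(SSZ, add(SSSZ, Z))))
  [5] S(S(add(add(SZ, Z), mul(SSZ, add(SSSZ, Z)))))
  [6] S(S(add(S(add(Z, Z)), mul(SSZ, add(SSSZ, Z)))))
  [7] S(S(S(add(add(Z, Z), mul(SSZ, add(SSSZ, Z))))))
  [8] S(S(S(add(Z, mul(SSZ, add(SSSZ, Z))))))
  [9] S(S(S(mul(SSZ, add(SSSZ, Z)))))
  [10] S(S(S(add(add(SSSZ, Z), mul(SZ, add(SSSZ, Z))))))
  [11] S(S(S(add(S(add(SSZ, Z)), mul(SZ, add(SSSZ, Z))))))
  [12] S(S(S(S(add(add(SSZ, Z), mul(SZ, add(SSSZ, Z)))))))
  [13] S(S(S(S(add(S(add(SZ, Z)), mul(SZ, add(SSSZ, Z)))))))
  [14] S(S(S(S(S(add(add(SZ, Z), mul(SZ, add(SSSZ, Z))))))))
  [15] S(S(S(S(S(add(S(add(Z, Z)), mul(SZ, add(SSSZ, Z))))))))
  [16] S(S(S(S(S(S(add(add(Z, Z), mul(SZ, add(SSSZ, Z)))))))))
  [17] S(S(S(S(S(S(add(Z, mul(SZ, add(SSSZ, Z)))))))))
  [18] S(S(S(S(S(S(mul(SZ, add(SSSZ, Z))))))))
  [19] S(S(S(S(S(S(add(add(SSSZ, Z), mul(Z, add(SSSZ, Z)))))))))
  [20] S(S(S(S(S(S(add(S(add(SSZ, Z)), mul(Z, add(SSSZ, Z)))))))))
  [21] S(S(S(S(S(S(S(add(add(SSZ, Z), mul(Z, add(SSSZ, Z))))))))))
  [22] S(S(S(S(S(S(S(add(S(add(SZ, Z)), mul(Z, add(SSSZ, Z))))))))))
  [23] S(S(S(S(S(S(S(S(add(add(SZ, Z), mul(Z, add(SSSZ, Z)))))))))))
  [24] S(S(S(S(S(S(S(S(add(S(add(Z, Z)), mul(Z, add(SSSZ, Z)))))))))))
  [25] S(S(S(S(S(S(S(S(S(add(add(Z, Z), mul(Z, add(SSSZ, Z))))))))))))
  [26] S(S(S(S(S(S(S(S(S(add(Z, mul(Z, add(SSSZ, Z))))))))))))
  [27] S(S(S(S(S(S(S(S(S(mul(Z, add(SSSZ, Z)))))))))))
  [28] S^9(Z)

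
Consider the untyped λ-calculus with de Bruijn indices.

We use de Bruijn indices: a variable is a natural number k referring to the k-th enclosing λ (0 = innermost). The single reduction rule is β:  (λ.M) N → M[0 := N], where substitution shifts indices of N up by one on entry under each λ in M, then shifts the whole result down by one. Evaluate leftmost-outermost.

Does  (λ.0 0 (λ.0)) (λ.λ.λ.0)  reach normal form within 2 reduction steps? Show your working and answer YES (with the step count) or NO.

  start: (λ.0 0 (λ.0)) (λ.λ.λ.0)
  →1  (λ.λ.λ.0) (λ.λ.λ.0) (λ.0)
  →2  (λ.λ.0) (λ.0)

Answer: NO — after 2 steps the term is (λ.λ.0) (λ.0), not yet normal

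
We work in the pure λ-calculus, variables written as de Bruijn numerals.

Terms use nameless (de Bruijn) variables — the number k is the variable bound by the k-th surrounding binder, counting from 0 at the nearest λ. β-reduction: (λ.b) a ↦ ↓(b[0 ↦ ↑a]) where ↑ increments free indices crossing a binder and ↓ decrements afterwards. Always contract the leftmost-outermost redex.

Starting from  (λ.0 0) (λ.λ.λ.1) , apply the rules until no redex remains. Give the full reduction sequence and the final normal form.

  start: (λ.0 0) (λ.λ.λ.1)
  [1] (λ.λ.λ.1) (λ.λ.λ.1)
  [2] λ.λ.1

Answer: normal form = λ.λ.1  (in 2 steps)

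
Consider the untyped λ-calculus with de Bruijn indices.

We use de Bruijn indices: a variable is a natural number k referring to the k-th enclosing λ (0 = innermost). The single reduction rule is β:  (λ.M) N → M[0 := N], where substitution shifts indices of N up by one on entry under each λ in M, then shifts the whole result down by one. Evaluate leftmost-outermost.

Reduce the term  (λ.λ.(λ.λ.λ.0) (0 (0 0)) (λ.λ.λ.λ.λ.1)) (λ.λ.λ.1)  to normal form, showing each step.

  start: (λ.λ.(λ.λ.λ.0) (0 (0 0)) (λ.λ.λ.λ.λ.1)) (λ.λ.λ.1)
  →1  λ.(λ.λ.λ.0) (0 (0 0)) (λ.λ.λ.λ.λ.1)
  →2  λ.(λ.λ.0) (λ.λ.λ.λ.λ.1)
  →3  λ.λ.0

Answer: normal form = λ.λ.0  (in 3 steps)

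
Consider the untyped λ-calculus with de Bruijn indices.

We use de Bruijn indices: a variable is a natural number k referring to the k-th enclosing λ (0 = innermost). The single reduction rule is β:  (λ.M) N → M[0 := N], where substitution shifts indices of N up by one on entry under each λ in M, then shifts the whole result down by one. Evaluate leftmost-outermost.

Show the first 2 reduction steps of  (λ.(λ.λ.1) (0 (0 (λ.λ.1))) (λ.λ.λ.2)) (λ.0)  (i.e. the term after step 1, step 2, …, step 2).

Answer: after 2 steps: (λ.(λ.0) ((λ.0) (λ.λ.1))) (λ.λ.λ.2)

Derivation:
  start: (λ.(λ.λ.1) (0 (0 (λ.λ.1))) (λ.λ.λ.2)) (λ.0)
  →1  (λ.λ.1) ((λ.0) ((λ.0) (λ.λ.1))) (λ.λ.λ.2)
  →2  (λ.(λ.0) ((λ.0) (λ.λ.1))) (λ.λ.λ.2)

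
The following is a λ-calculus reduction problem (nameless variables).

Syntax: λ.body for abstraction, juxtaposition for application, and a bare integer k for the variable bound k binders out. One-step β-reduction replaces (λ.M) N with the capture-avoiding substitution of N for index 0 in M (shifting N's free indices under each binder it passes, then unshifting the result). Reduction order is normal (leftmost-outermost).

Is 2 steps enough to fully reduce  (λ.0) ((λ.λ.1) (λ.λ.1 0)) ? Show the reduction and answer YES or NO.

Answer: YES — reaches normal form λ.λ.λ.1 0 in 2 ≤ 2 steps

Working:
  start: (λ.0) ((λ.λ.1) (λ.λ.1 0))
  →1  (λ.λ.1) (λ.λ.1 0)
  →2  λ.λ.λ.1 0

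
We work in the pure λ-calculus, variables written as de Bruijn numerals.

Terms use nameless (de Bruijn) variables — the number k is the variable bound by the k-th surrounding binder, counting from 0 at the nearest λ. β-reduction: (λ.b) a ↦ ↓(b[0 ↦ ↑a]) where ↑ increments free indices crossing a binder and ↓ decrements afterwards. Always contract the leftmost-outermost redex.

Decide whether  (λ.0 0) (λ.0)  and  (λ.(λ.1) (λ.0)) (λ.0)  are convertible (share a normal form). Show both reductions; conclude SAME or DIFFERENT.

Term A:
  start: (λ.0 0) (λ.0)
  step 1: (λ.0) (λ.0)
  step 2: λ.0

Term B:
  start: (λ.(λ.1) (λ.0)) (λ.0)
  step 1: (λ.λ.0) (λ.0)
  step 2: λ.0

Answer: SAME — A ⇓ λ.0, B ⇓ λ.0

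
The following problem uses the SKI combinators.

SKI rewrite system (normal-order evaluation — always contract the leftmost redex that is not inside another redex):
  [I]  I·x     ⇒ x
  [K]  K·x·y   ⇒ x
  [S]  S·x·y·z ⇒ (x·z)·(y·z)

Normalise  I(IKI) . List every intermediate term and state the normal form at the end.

Answer: normal form = KI  (in 2 steps)

Working:
  start: I(IKI)
  step 1: IKI
  step 2: KI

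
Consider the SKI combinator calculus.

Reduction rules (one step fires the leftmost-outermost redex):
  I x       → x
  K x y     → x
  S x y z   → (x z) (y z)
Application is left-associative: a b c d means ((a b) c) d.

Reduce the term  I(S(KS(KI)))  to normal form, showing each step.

Answer: normal form = SS  (in 2 steps)

Working:
  start: I(S(KS(KI)))
  →1  S(KS(KI))
  →2  SS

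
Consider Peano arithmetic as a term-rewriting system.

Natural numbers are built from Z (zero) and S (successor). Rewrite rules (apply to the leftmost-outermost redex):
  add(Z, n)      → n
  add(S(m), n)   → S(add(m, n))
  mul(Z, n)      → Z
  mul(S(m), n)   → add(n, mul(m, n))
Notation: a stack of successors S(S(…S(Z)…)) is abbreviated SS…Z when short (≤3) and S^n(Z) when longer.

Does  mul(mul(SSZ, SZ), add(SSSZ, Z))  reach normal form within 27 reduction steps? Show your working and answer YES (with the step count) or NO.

Answer: YES — reaches normal form S^6(Z) in 26 ≤ 27 steps

Derivation:
  start: mul(mul(SSZ, SZ), add(SSSZ, Z))
  [1] mul(add(SZ, mul(SZ, SZ)), add(SSSZ, Z))
  [2] mul(S(add(Z, mul(SZ, SZ))), add(SSSZ, Z))
  [3] add(add(SSSZ, Z), mul(add(Z, mul(SZ, SZ)), add(SSSZ, Z)))
  [4] add(S(add(SSZ, Z)), mul(add(Z, mul(SZ, SZ)), add(SSSZ, Z)))
  [5] S(add(add(SSZ, Z), mul(add(Z, mul(SZ, SZ)), add(SSSZ, Z))))
  [6] S(add(S(add(SZ, Z)), mul(add(Z, mul(SZ, SZ)), add(SSSZ, Z))))
  [7] S(S(add(add(SZ, Z), mul(add(Z, mul(SZ, SZ)), add(SSSZ, Z)))))
  [8] S(S(add(S(add(Z, Z)), mul(add(Z, mul(SZ, SZ)), add(SSSZ, Z)))))
  [9] S(S(S(add(add(Z, Z), mul(add(Z, mul(SZ, SZ)), add(SSSZ, Z))))))
  [10] S(S(S(add(Z, mul(add(Z, mul(SZ, SZ)), add(SSSZ, Z))))))
  [11] S(S(S(mul(add(Z, mul(SZ, SZ)), add(SSSZ, Z)))))
  [12] S(S(S(mul(mul(SZ, SZ), add(SSSZ, Z)))))
  [13] S(S(S(mul(add(SZ, mul(Z, SZ)), add(SSSZ, Z)))))
  [14] S(S(S(mul(S(add(Z, mul(Z, SZ))), add(SSSZ, Z)))))
  [15] S(S(S(add(add(SSSZ, Z), mul(add(Z, mul(Z, SZ)), add(SSSZ, Z))))))
  [16] S(S(S(add(S(add(SSZ, Z)), mul(add(Z, mul(Z, SZ)), add(SSSZ, Z))))))
  [17] S(S(S(S(add(add(SSZ, Z), mul(add(Z, mul(Z, SZ)), add(SSSZ, Z)))))))
  [18] S(S(S(S(add(S(add(SZ, Z)), mul(add(Z, mul(Z, SZ)), add(SSSZ, Z)))))))
  [19] S(S(S(S(S(add(add(SZ, Z), mul(add(Z, mul(Z, SZ)), add(SSSZ, Z))))))))
  [20] S(S(S(S(S(add(S(add(Z, Z)), mul(add(Z, mul(Z, SZ)), add(SSSZ, Z))))))))
  [21] S(S(S(S(S(S(add(add(Z, Z), mul(add(Z, mul(Z, SZ)), add(SSSZ, Z)))))))))
  [22] S(S(S(S(S(S(add(Z, mul(add(Z, mul(Z, SZ)), add(SSSZ, Z)))))))))
  [23] S(S(S(S(S(S(mul(add(Z, mul(Z, SZ)), add(SSSZ, Z))))))))
  [24] S(S(S(S(S(S(mul(mul(Z, SZ), add(SSSZ, Z))))))))
  [25] S(S(S(S(S(S(mul(Z, add(SSSZ, Z))))))))
  [26] S^6(Z)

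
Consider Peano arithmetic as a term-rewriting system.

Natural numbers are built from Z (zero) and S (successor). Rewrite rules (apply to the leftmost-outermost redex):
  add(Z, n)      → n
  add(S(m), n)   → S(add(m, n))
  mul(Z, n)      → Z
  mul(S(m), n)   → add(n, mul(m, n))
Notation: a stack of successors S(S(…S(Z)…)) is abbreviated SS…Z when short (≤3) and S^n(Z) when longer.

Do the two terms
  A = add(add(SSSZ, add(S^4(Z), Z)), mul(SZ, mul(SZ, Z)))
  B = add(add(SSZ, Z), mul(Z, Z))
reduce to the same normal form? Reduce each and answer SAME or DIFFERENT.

Answer: DIFFERENT — A ⇓ S^7(Z), B ⇓ SSZ

Working:
Term A:
  start: add(add(SSSZ, add(S^4(Z), Z)), mul(SZ, mul(SZ, Z)))
  [1] add(S(add(SSZ, add(S^4(Z), Z))), mul(SZ, mul(SZ, Z)))
  [2] S(add(add(SSZ, add(S^4(Z), Z)), mul(SZ, mul(SZ, Z))))
  [3] S(add(S(add(SZ, add(S^4(Z), Z))), mul(SZ, mul(SZ, Z))))
  [4] S(S(add(add(SZ, add(S^4(Z), Z)), mul(SZ, mul(SZ, Z)))))
  [5] S(S(add(S(add(Z, add(S^4(Z), Z))), mul(SZ, mul(SZ, Z)))))
  [6] S(S(S(add(add(Z, add(S^4(Z), Z)), mul(SZ, mul(SZ, Z))))))
  [7] S(S(S(add(add(S^4(Z), Z), mul(SZ, mul(SZ, Z))))))
  [8] S(S(S(add(S(add(SSSZ, Z)), mul(SZ, mul(SZ, Z))))))
  [9] S(S(S(S(add(add(SSSZ, Z), mul(SZ, mul(SZ, Z)))))))
  [10] S(S(S(S(add(S(add(SSZ, Z)), mul(SZ, mul(SZ, Z)))))))
  [11] S(S(S(S(S(add(add(SSZ, Z), mul(SZ, mul(SZ, Z))))))))
  [12] S(S(S(S(S(add(S(add(SZ, Z)), mul(SZ, mul(SZ, Z))))))))
  [13] S(S(S(S(S(S(add(add(SZ, Z), mul(SZ, mul(SZ, Z)))))))))
  [14] S(S(S(S(S(S(add(S(add(Z, Z)), mul(SZ, mul(SZ, Z)))))))))
  [15] S(S(S(S(S(S(S(add(add(Z, Z), mul(SZ, mul(SZ, Z))))))))))
  [16] S(S(S(S(S(S(S(add(Z, mul(SZ, mul(SZ, Z))))))))))
  [17] S(S(S(S(S(S(S(mul(SZ, mul(SZ, Z)))))))))
  [18] S(S(S(S(S(S(S(add(mul(SZ, Z), mul(Z, mul(SZ, Z))))))))))
  [19] S(S(S(S(S(S(S(add(add(Z, mul(Z, Z)), mul(Z, mul(SZ, Z))))))))))
  [20] S(S(S(S(S(S(S(add(mul(Z, Z), mul(Z, mul(SZ, Z))))))))))
  [21] S(S(S(S(S(S(S(add(Z, mul(Z, mul(SZ, Z))))))))))
  [22] S(S(S(S(S(S(S(mul(Z, mul(SZ, Z)))))))))
  [23] S^7(Z)

Term B:
  start: add(add(SSZ, Z), mul(Z, Z))
  [1] add(S(add(SZ, Z)), mul(Z, Z))
  [2] S(add(add(SZ, Z), mul(Z, Z)))
  [3] S(add(S(add(Z, Z)), mul(Z, Z)))
  [4] S(S(add(add(Z, Z), mul(Z, Z))))
  [5] S(S(add(Z, mul(Z, Z))))
  [6] S(S(mul(Z, Z)))
  [7] SSZ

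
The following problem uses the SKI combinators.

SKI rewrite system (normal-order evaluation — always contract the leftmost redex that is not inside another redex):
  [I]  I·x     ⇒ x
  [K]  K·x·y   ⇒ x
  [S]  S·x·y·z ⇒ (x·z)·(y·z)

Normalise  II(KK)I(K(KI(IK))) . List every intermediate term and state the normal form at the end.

  start: II(KK)I(K(KI(IK)))
  step 1: I(KK)I(K(KI(IK)))
  step 2: KKI(K(KI(IK)))
  step 3: K(K(KI(IK)))
  step 4: K(KI)

Answer: normal form = K(KI)  (in 4 steps)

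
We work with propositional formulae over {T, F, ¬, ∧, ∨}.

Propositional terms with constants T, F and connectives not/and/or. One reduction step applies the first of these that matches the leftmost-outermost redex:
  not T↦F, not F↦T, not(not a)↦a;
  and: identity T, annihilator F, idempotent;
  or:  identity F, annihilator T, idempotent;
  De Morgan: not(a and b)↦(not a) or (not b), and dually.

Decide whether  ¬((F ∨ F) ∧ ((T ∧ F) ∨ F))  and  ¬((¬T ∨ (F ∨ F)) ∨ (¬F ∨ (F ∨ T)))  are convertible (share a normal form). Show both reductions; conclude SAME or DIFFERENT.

Answer: DIFFERENT — A ⇓ T, B ⇓ F

Working:
Term A:
  start: ¬((F ∨ F) ∧ ((T ∧ F) ∨ F))
  →1  ¬(F ∨ F) ∨ ¬((T ∧ F) ∨ F)
  →2  (¬F ∧ ¬F) ∨ ¬((T ∧ F) ∨ F)
  →3  ¬F ∨ ¬((T ∧ F) ∨ F)
  →4  T ∨ ¬((T ∧ F) ∨ F)
  →5  T

Term B:
  start: ¬((¬T ∨ (F ∨ F)) ∨ (¬F ∨ (F ∨ T)))
  →1  ¬(¬T ∨ (F ∨ F)) ∧ ¬(¬F ∨ (F ∨ T))
  →2  (¬¬T ∧ ¬(F ∨ F)) ∧ ¬(¬F ∨ (F ∨ T))
  →3  (T ∧ ¬(F ∨ F)) ∧ ¬(¬F ∨ (F ∨ T))
  →4  ¬(F ∨ F) ∧ ¬(¬F ∨ (F ∨ T))
  →5  (¬F ∧ ¬F) ∧ ¬(¬F ∨ (F ∨ T))
  →6  ¬F ∧ ¬(¬F ∨ (F ∨ T))
  →7  T ∧ ¬(¬F ∨ (F ∨ T))
  →8  ¬(¬F ∨ (F ∨ T))
  →9  ¬¬F ∧ ¬(F ∨ T)
  →10  F ∧ ¬(F ∨ T)
  →11  F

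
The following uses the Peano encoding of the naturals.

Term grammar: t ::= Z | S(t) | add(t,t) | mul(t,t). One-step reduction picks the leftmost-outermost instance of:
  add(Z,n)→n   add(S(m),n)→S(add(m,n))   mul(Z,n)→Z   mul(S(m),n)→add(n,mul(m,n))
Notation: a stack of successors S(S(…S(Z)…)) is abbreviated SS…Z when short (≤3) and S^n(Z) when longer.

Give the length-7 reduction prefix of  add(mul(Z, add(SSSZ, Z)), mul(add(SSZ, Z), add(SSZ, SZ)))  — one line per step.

Answer: after 7 steps: S(add(S(add(Z, SZ)), mul(add(SZ, Z), add(SSZ, SZ))))

Reduction:
  start: add(mul(Z, add(SSSZ, Z)), mul(add(SSZ, Z), add(SSZ, SZ)))
  →1  add(Z, mul(add(SSZ, Z), add(SSZ, SZ)))
  →2  mul(add(SSZ, Z), add(SSZ, SZ))
  →3  mul(S(add(SZ, Z)), add(SSZ, SZ))
  →4  add(add(SSZ, SZ), mul(add(SZ, Z), add(SSZ, SZ)))
  →5  add(S(add(SZ, SZ)), mul(add(SZ, Z), add(SSZ, SZ)))
  →6  S(add(add(SZ, SZ), mul(add(SZ, Z), add(SSZ, SZ))))
  →7  S(add(S(add(Z, SZ)), mul(add(SZ, Z), add(SSZ, SZ))))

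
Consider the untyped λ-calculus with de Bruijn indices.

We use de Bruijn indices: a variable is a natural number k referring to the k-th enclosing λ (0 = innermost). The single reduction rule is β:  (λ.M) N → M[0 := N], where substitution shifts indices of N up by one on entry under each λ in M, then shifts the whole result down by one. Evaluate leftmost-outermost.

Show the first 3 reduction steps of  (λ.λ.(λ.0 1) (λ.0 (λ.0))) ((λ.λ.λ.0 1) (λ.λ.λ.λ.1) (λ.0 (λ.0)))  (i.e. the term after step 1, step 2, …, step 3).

  start: (λ.λ.(λ.0 1) (λ.0 (λ.0))) ((λ.λ.λ.0 1) (λ.λ.λ.λ.1) (λ.0 (λ.0)))
  →1  λ.(λ.0 1) (λ.0 (λ.0))
  →2  λ.(λ.0 (λ.0)) 0
  →3  λ.0 (λ.0)

Answer: after 3 steps: λ.0 (λ.0)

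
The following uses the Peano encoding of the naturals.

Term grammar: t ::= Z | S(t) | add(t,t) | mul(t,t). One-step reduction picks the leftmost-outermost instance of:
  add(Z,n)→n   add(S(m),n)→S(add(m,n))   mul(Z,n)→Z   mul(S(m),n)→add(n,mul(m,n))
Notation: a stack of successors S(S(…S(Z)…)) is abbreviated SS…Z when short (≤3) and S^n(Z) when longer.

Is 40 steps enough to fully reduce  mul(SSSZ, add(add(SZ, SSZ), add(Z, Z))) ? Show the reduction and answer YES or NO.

Answer: YES — reaches normal form S^9(Z) in 37 ≤ 40 steps

Derivation:
  start: mul(SSSZ, add(add(SZ, SSZ), add(Z, Z)))
  step 1: add(add(add(SZ, SSZ), add(Z, Z)), mul(SSZ, add(add(SZ, SSZ), add(Z, Z))))
  step 2: add(add(S(add(Z, SSZ)), add(Z, Z)), mul(SSZ, add(add(SZ, SSZ), add(Z, Z))))
  step 3: add(S(add(add(Z, SSZ), add(Z, Z))), mul(SSZ, add(add(SZ, SSZ), add(Z, Z))))
  step 4: S(add(add(add(Z, SSZ), add(Z, Z)), mul(SSZ, add(add(SZ, SSZ), add(Z, Z)))))
  step 5: S(add(add(SSZ, add(Z, Z)), mul(SSZ, add(add(SZ, SSZ), add(Z, Z)))))
  step 6: S(add(S(add(SZ, add(Z, Z))), mul(SSZ, add(add(SZ, SSZ), add(Z, Z)))))
  step 7: S(S(add(add(SZ, add(Z, Z)), mul(SSZ, add(add(SZ, SSZ), add(Z, Z))))))
  step 8: S(S(add(S(add(Z, add(Z, Z))), mul(SSZ, add(add(SZ, SSZ), add(Z, Z))))))
  step 9: S(S(S(add(add(Z, add(Z, Z)), mul(SSZ, add(add(SZ, SSZ), add(Z, Z)))))))
  step 10: S(S(S(add(add(Z, Z), mul(SSZ, add(add(SZ, SSZ), add(Z, Z)))))))
  step 11: S(S(S(add(Z, mul(SSZ, add(add(SZ, SSZ), add(Z, Z)))))))
  step 12: S(S(S(mul(SSZ, add(add(SZ, SSZ), add(Z, Z))))))
  step 13: S(S(S(add(add(add(SZ, SSZ), add(Z, Z)), mul(SZ, add(add(SZ, SSZ), add(Z, Z)))))))
  step 14: S(S(S(add(add(S(add(Z, SSZ)), add(Z, Z)), mul(SZ, add(add(SZ, SSZ), add(Z, Z)))))))
  step 15: S(S(S(add(S(add(add(Z, SSZ), add(Z, Z))), mul(SZ, add(add(SZ, SSZ), add(Z, Z)))))))
  step 16: S(S(S(S(add(add(add(Z, SSZ), add(Z, Z)), mul(SZ, add(add(SZ, SSZ), add(Z, Z))))))))
  step 17: S(S(S(S(add(add(SSZ, add(Z, Z)), mul(SZ, add(add(SZ, SSZ), add(Z, Z))))))))
  step 18: S(S(S(S(add(S(add(SZ, add(Z, Z))), mul(SZ, add(add(SZ, SSZ), add(Z, Z))))))))
  step 19: S(S(S(S(S(add(add(SZ, add(Z, Z)), mul(SZ, add(add(SZ, SSZ), add(Z, Z)))))))))
  step 20: S(S(S(S(S(add(S(add(Z, add(Z, Z))), mul(SZ, add(add(SZ, SSZ), add(Z, Z)))))))))
  step 21: S(S(S(S(S(S(add(add(Z, add(Z, Z)), mul(SZ, add(add(SZ, SSZ), add(Z, Z))))))))))
  step 22: S(S(S(S(S(S(add(add(Z, Z), mul(SZ, add(add(SZ, SSZ), add(Z, Z))))))))))
  step 23: S(S(S(S(S(S(add(Z, mul(SZ, add(add(SZ, SSZ), add(Z, Z))))))))))
  step 24: S(S(S(S(S(S(mul(SZ, add(add(SZ, SSZ), add(Z, Z)))))))))
  step 25: S(S(S(S(S(S(add(add(add(SZ, SSZ), add(Z, Z)), mul(Z, add(add(SZ, SSZ), add(Z, Z))))))))))
  step 26: S(S(S(S(S(S(add(add(S(add(Z, SSZ)), add(Z, Z)), mul(Z, add(add(SZ, SSZ), add(Z, Z))))))))))
  step 27: S(S(S(S(S(S(add(S(add(add(Z, SSZ), add(Z, Z))), mul(Z, add(add(SZ, SSZ), add(Z, Z))))))))))
  step 28: S(S(S(S(S(S(S(add(add(add(Z, SSZ), add(Z, Z)), mul(Z, add(add(SZ, SSZ), add(Z, Z)))))))))))
  step 29: S(S(S(S(S(S(S(add(add(SSZ, add(Z, Z)), mul(Z, add(add(SZ, SSZ), add(Z, Z)))))))))))
  step 30: S(S(S(S(S(S(S(add(S(add(SZ, add(Z, Z))), mul(Z, add(add(SZ, SSZ), add(Z, Z)))))))))))
  step 31: S(S(S(S(S(S(S(S(add(add(SZ, add(Z, Z)), mul(Z, add(add(SZ, SSZ), add(Z, Z))))))))))))
  step 32: S(S(S(S(S(S(S(S(add(S(add(Z, add(Z, Z))), mul(Z, add(add(SZ, SSZ), add(Z, Z))))))))))))
  step 33: S(S(S(S(S(S(S(S(S(add(add(Z, add(Z, Z)), mul(Z, add(add(SZ, SSZ), add(Z, Z)))))))))))))
  step 34: S(S(S(S(S(S(S(S(S(add(add(Z, Z), mul(Z, add(add(SZ, SSZ), add(Z, Z)))))))))))))
  step 35: S(S(S(S(S(S(S(S(S(add(Z, mul(Z, add(add(SZ, SSZ), add(Z, Z)))))))))))))
  step 36: S(S(S(S(S(S(S(S(S(mul(Z, add(add(SZ, SSZ), add(Z, Z))))))))))))
  step 37: S^9(Z)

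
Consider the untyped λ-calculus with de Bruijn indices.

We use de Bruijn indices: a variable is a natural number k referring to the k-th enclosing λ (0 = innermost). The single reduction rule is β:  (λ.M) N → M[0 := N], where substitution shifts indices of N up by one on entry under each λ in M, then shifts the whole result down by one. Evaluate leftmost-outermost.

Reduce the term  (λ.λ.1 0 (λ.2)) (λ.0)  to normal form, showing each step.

  start: (λ.λ.1 0 (λ.2)) (λ.0)
  [1] λ.(λ.0) 0 (λ.λ.0)
  [2] λ.0 (λ.λ.0)

Answer: normal form = λ.0 (λ.λ.0)  (in 2 steps)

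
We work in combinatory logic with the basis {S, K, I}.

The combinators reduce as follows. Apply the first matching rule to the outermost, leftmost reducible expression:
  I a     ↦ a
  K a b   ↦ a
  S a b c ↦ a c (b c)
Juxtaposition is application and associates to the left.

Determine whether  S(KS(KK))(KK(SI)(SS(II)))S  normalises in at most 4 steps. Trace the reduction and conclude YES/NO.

  start: S(KS(KK))(KK(SI)(SS(II)))S
  [1] KS(KK)S(KK(SI)(SS(II))S)
  [2] SS(KK(SI)(SS(II))S)
  [3] SS(K(SS(II))S)
  [4] SS(SS(II))

Answer: NO — after 4 steps the term is SS(SS(II)), not yet normal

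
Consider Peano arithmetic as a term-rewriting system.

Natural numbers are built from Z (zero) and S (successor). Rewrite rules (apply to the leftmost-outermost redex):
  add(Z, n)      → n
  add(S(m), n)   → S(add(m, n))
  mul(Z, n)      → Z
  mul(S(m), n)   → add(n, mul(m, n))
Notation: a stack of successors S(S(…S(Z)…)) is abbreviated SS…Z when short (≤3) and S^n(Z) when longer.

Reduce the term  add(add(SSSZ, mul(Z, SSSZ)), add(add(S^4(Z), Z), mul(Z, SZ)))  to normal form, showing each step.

Answer: normal form = S^7(Z)  (in 20 steps)

Derivation:
  start: add(add(SSSZ, mul(Z, SSSZ)), add(add(S^4(Z), Z), mul(Z, SZ)))
  [1] add(S(add(SSZ, mul(Z, SSSZ))), add(add(S^4(Z), Z), mul(Z, SZ)))
  [2] S(add(add(SSZ, mul(Z, SSSZ)), add(add(S^4(Z), Z), mul(Z, SZ))))
  [3] S(add(S(add(SZ, mul(Z, SSSZ))), add(add(S^4(Z), Z), mul(Z, SZ))))
  [4] S(S(add(add(SZ, mul(Z, SSSZ)), add(add(S^4(Z), Z), mul(Z, SZ)))))
  [5] S(S(add(S(add(Z, mul(Z, SSSZ))), add(add(S^4(Z), Z), mul(Z, SZ)))))
  [6] S(S(S(add(add(Z, mul(Z, SSSZ)), add(add(S^4(Z), Z), mul(Z, SZ))))))
  [7] S(S(S(add(mul(Z, SSSZ), add(add(S^4(Z), Z), mul(Z, SZ))))))
  [8] S(S(S(add(Z, add(add(S^4(Z), Z), mul(Z, SZ))))))
  [9] S(S(S(add(add(S^4(Z), Z), mul(Z, SZ)))))
  [10] S(S(S(add(S(add(SSSZ, Z)), mul(Z, SZ)))))
  [11] S(S(S(S(add(add(SSSZ, Z), mul(Z, SZ))))))
  [12] S(S(S(S(add(S(add(SSZ, Z)), mul(Z, SZ))))))
  [13] S(S(S(S(S(add(add(SSZ, Z), mul(Z, SZ)))))))
  [14] S(S(S(S(S(add(S(add(SZ, Z)), mul(Z, SZ)))))))
  [15] S(S(S(S(S(S(add(add(SZ, Z), mul(Z, SZ))))))))
  [16] S(S(S(S(S(S(add(S(add(Z, Z)), mul(Z, SZ))))))))
  [17] S(S(S(S(S(S(S(add(add(Z, Z), mul(Z, SZ)))))))))
  [18] S(S(S(S(S(S(S(add(Z, mul(Z, SZ)))))))))
  [19] S(S(S(S(S(S(S(mul(Z, SZ))))))))
  [20] S^7(Z)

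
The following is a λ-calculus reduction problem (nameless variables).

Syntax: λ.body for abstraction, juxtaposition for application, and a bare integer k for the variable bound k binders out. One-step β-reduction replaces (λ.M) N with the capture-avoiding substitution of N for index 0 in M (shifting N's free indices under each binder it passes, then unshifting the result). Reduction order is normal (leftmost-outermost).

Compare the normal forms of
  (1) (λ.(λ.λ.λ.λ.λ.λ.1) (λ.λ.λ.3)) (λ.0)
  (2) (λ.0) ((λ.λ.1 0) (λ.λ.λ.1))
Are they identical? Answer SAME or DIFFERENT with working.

Term A:
  start: (λ.(λ.λ.λ.λ.λ.λ.1) (λ.λ.λ.3)) (λ.0)
  step 1: (λ.λ.λ.λ.λ.λ.1) (λ.λ.λ.λ.0)
  step 2: λ.λ.λ.λ.λ.1

Term B:
  start: (λ.0) ((λ.λ.1 0) (λ.λ.λ.1))
  step 1: (λ.λ.1 0) (λ.λ.λ.1)
  step 2: λ.(λ.λ.λ.1) 0
  step 3: λ.λ.λ.1

Answer: DIFFERENT — A ⇓ λ.λ.λ.λ.λ.1, B ⇓ λ.λ.λ.1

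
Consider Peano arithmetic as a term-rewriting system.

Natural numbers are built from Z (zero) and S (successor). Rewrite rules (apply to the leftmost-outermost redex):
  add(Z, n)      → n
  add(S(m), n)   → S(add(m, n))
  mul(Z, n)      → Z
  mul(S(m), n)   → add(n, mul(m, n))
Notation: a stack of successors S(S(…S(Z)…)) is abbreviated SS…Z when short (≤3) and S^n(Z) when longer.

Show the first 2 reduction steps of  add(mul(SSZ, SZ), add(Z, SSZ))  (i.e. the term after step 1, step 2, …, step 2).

  start: add(mul(SSZ, SZ), add(Z, SSZ))
  →1  add(add(SZ, mul(SZ, SZ)), add(Z, SSZ))
  →2  add(S(add(Z, mul(SZ, SZ))), add(Z, SSZ))

Answer: after 2 steps: add(S(add(Z, mul(SZ, SZ))), add(Z, SSZ))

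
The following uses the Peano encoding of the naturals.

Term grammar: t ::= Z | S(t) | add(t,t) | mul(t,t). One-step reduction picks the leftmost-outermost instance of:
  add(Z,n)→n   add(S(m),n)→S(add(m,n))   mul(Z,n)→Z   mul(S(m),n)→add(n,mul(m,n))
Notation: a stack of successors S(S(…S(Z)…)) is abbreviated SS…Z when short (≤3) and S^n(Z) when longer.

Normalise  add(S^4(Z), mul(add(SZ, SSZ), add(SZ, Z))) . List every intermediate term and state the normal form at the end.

  start: add(S^4(Z), mul(add(SZ, SSZ), add(SZ, Z)))
  [1] S(add(SSSZ, mul(add(SZ, SSZ), add(SZ, Z))))
  [2] S(S(add(SSZ, mul(add(SZ, SSZ), add(SZ, Z)))))
  [3] S(S(S(add(SZ, mul(add(SZ, SSZ), add(SZ, Z))))))
  [4] S(S(S(S(add(Z, mul(add(SZ, SSZ), add(SZ, Z)))))))
  [5] S(S(S(S(mul(add(SZ, SSZ), add(SZ, Z))))))
  [6] S(S(S(S(mul(S(add(Z, SSZ)), add(SZ, Z))))))
  [7] S(S(S(S(add(add(SZ, Z), mul(add(Z, SSZ), add(SZ, Z)))))))
  [8] S(S(S(S(add(S(add(Z, Z)), mul(add(Z, SSZ), add(SZ, Z)))))))
  [9] S(S(S(S(S(add(add(Z, Z), mul(add(Z, SSZ), add(SZ, Z))))))))
  [10] S(S(S(S(S(add(Z, mul(add(Z, SSZ), add(SZ, Z))))))))
  [11] S(S(S(S(S(mul(add(Z, SSZ), add(SZ, Z)))))))
  [12] S(S(S(S(S(mul(SSZ, add(SZ, Z)))))))
  [13] S(S(S(S(S(add(add(SZ, Z), mul(SZ, add(SZ, Z))))))))
  [14] S(S(S(S(S(add(S(add(Z, Z)), mul(SZ, add(SZ, Z))))))))
  [15] S(S(S(S(S(S(add(add(Z, Z), mul(SZ, add(SZ, Z)))))))))
  [16] S(S(S(S(S(S(add(Z, mul(SZ, add(SZ, Z)))))))))
  [17] S(S(S(S(S(S(mul(SZ, add(SZ, Z))))))))
  [18] S(S(S(S(S(S(add(add(SZ, Z), mul(Z, add(SZ, Z)))))))))
  [19] S(S(S(S(S(S(add(S(add(Z, Z)), mul(Z, add(SZ, Z)))))))))
  [20] S(S(S(S(S(S(S(add(add(Z, Z), mul(Z, add(SZ, Z))))))))))
  [21] S(S(S(S(S(S(S(add(Z, mul(Z, add(SZ, Z))))))))))
  [22] S(S(S(S(S(S(S(mul(Z, add(SZ, Z)))))))))
  [23] S^7(Z)

Answer: normal form = S^7(Z)  (in 23 steps)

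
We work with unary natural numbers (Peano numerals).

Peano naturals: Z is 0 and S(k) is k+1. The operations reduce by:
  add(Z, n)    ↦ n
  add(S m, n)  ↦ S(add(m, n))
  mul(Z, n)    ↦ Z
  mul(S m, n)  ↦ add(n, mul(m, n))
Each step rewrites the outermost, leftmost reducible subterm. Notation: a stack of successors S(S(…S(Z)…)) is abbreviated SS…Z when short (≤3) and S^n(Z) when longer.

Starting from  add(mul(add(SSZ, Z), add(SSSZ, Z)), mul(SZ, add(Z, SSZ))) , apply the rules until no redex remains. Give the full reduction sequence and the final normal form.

Answer: normal form = S^8(Z)  (in 35 steps)

Reduction:
  start: add(mul(add(SSZ, Z), add(SSSZ, Z)), mul(SZ, add(Z, SSZ)))
  [1] add(mul(S(add(SZ, Z)), add(SSSZ, Z)), mul(SZ, add(Z, SSZ)))
  [2] add(add(add(SSSZ, Z), mul(add(SZ, Z), add(SSSZ, Z))), mul(SZ, add(Z, SSZ)))
  [3] add(add(S(add(SSZ, Z)), mul(add(SZ, Z), add(SSSZ, Z))), mul(SZ, add(Z, SSZ)))
  [4] add(S(add(add(SSZ, Z), mul(add(SZ, Z), add(SSSZ, Z)))), mul(SZ, add(Z, SSZ)))
  [5] S(add(add(add(SSZ, Z), mul(add(SZ, Z), add(SSSZ, Z))), mul(SZ, add(Z, SSZ))))
  [6] S(add(add(S(add(SZ, Z)), mul(add(SZ, Z), add(SSSZ, Z))), mul(SZ, add(Z, SSZ))))
  [7] S(add(S(add(add(SZ, Z), mul(add(SZ, Z), add(SSSZ, Z)))), mul(SZ, add(Z, SSZ))))
  [8] S(S(add(add(add(SZ, Z), mul(add(SZ, Z), add(SSSZ, Z))), mul(SZ, add(Z, SSZ)))))
  [9] S(S(add(add(S(add(Z, Z)), mul(add(SZ, Z), add(SSSZ, Z))), mul(SZ, add(Z, SSZ)))))
  [10] S(S(add(S(add(add(Z, Z), mul(add(SZ, Z), add(SSSZ, Z)))), mul(SZ, add(Z, SSZ)))))
  [11] S(S(S(add(add(add(Z, Z), mul(add(SZ, Z), add(SSSZ, Z))), mul(SZ, add(Z, SSZ))))))
  [12] S(S(S(add(add(Z, mul(add(SZ, Z), add(SSSZ, Z))), mul(SZ, add(Z, SSZ))))))
  [13] S(S(S(add(mul(add(SZ, Z), add(SSSZ, Z)), mul(SZ, add(Z, SSZ))))))
  [14] S(S(S(add(mul(S(add(Z, Z)), add(SSSZ, Z)), mul(SZ, add(Z, SSZ))))))
  [15] S(S(S(add(add(add(SSSZ, Z), mul(add(Z, Z), add(SSSZ, Z))), mul(SZ, add(Z, SSZ))))))
  [16] S(S(S(add(add(S(add(SSZ, Z)), mul(add(Z, Z), add(SSSZ, Z))), mul(SZ, add(Z, SSZ))))))
  [17] S(S(S(add(S(add(add(SSZ, Z), mul(add(Z, Z), add(SSSZ, Z)))), mul(SZ, add(Z, SSZ))))))
  [18] S(S(S(S(add(add(add(SSZ, Z), mul(add(Z, Z), add(SSSZ, Z))), mul(SZ, add(Z, SSZ)))))))
  [19] S(S(S(S(add(add(S(add(SZ, Z)), mul(add(Z, Z), add(SSSZ, Z))), mul(SZ, add(Z, SSZ)))))))
  [20] S(S(S(S(add(S(add(add(SZ, Z), mul(add(Z, Z), add(SSSZ, Z)))), mul(SZ, add(Z, SSZ)))))))
  [21] S(S(S(S(S(add(add(add(SZ, Z), mul(add(Z, Z), add(SSSZ, Z))), mul(SZ, add(Z, SSZ))))))))
  [22] S(S(S(S(S(add(add(S(add(Z, Z)), mul(add(Z, Z), add(SSSZ, Z))), mul(SZ, add(Z, SSZ))))))))
  [23] S(S(S(S(S(add(S(add(add(Z, Z), mul(add(Z, Z), add(SSSZ, Z)))), mul(SZ, add(Z, SSZ))))))))
  [24] S(S(S(S(S(S(add(add(add(Z, Z), mul(add(Z, Z), add(SSSZ, Z))), mul(SZ, add(Z, SSZ)))))))))
  [25] S(S(S(S(S(S(add(add(Z, mul(add(Z, Z), add(SSSZ, Z))), mul(SZ, add(Z, SSZ)))))))))
  [26] S(S(S(S(S(S(add(mul(add(Z, Z), add(SSSZ, Z)), mul(SZ, add(Z, SSZ)))))))))
  [27] S(S(S(S(S(S(add(mul(Z, add(SSSZ, Z)), mul(SZ, add(Z, SSZ)))))))))
  [28] S(S(S(S(S(S(add(Z, mul(SZ, add(Z, SSZ)))))))))
  [29] S(S(S(S(S(S(mul(SZ, add(Z, SSZ))))))))
  [30] S(S(S(S(S(S(add(add(Z, SSZ), mul(Z, add(Z, SSZ)))))))))
  [31] S(S(S(S(S(S(add(SSZ, mul(Z, add(Z, SSZ)))))))))
  [32] S(S(S(S(S(S(S(add(SZ, mul(Z, add(Z, SSZ))))))))))
  [33] S(S(S(S(S(S(S(S(add(Z, mul(Z, add(Z, SSZ)))))))))))
  [34] S(S(S(S(S(S(S(S(mul(Z, add(Z, SSZ))))))))))
  [35] S^8(Z)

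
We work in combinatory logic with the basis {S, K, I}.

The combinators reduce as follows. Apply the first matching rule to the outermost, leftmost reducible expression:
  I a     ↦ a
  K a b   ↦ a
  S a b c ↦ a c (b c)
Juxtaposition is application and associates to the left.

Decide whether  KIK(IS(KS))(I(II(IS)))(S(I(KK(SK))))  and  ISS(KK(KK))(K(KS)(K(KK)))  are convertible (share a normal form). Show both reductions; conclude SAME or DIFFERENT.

Answer: DIFFERENT — A ⇓ S(S(SK)), B ⇓ S(KS)(K(KS))

Derivation:
Term A:
  start: KIK(IS(KS))(I(II(IS)))(S(I(KK(SK))))
  [1] I(IS(KS))(I(II(IS)))(S(I(KK(SK))))
  [2] IS(KS)(I(II(IS)))(S(I(KK(SK))))
  [3] S(KS)(I(II(IS)))(S(I(KK(SK))))
  [4] KS(S(I(KK(SK))))(I(II(IS))(S(I(KK(SK)))))
  [5] S(I(II(IS))(S(I(KK(SK)))))
  [6] S(II(IS)(S(I(KK(SK)))))
  [7] S(I(IS)(S(I(KK(SK)))))
  [8] S(IS(S(I(KK(SK)))))
  [9] S(S(S(I(KK(SK)))))
  [10] S(S(S(KK(SK))))
  [11] S(S(SK))

Term B:
  start: ISS(KK(KK))(K(KS)(K(KK)))
  [1] SS(KK(KK))(K(KS)(K(KK)))
  [2] S(K(KS)(K(KK)))(KK(KK)(K(KS)(K(KK))))
  [3] S(KS)(KK(KK)(K(KS)(K(KK))))
  [4] S(KS)(K(K(KS)(K(KK))))
  [5] S(KS)(K(KS))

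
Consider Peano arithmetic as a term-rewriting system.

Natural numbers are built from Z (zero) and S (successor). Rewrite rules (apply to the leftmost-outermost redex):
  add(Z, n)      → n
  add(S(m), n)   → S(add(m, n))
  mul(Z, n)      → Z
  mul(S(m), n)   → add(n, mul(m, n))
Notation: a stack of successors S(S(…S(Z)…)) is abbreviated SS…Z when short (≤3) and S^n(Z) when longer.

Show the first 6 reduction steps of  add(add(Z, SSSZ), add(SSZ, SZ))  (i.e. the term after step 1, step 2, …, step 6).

Answer: after 6 steps: S(S(S(S(add(SZ, SZ)))))

Reduction:
  start: add(add(Z, SSSZ), add(SSZ, SZ))
  step 1: add(SSSZ, add(SSZ, SZ))
  step 2: S(add(SSZ, add(SSZ, SZ)))
  step 3: S(S(add(SZ, add(SSZ, SZ))))
  step 4: S(S(S(add(Z, add(SSZ, SZ)))))
  step 5: S(S(S(add(SSZ, SZ))))
  step 6: S(S(S(S(add(SZ, SZ)))))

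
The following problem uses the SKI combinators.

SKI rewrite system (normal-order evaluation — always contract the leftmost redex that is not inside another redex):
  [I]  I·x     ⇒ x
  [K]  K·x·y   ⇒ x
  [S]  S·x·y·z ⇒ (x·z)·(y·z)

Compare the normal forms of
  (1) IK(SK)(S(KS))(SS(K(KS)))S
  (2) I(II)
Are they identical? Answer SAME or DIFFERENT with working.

Answer: DIFFERENT — A ⇓ S, B ⇓ I

Working:
Term A:
  start: IK(SK)(S(KS))(SS(K(KS)))S
  [1] K(SK)(S(KS))(SS(K(KS)))S
  [2] SK(SS(K(KS)))S
  [3] KS(SS(K(KS))S)
  [4] S

Term B:
  start: I(II)
  [1] II
  [2] I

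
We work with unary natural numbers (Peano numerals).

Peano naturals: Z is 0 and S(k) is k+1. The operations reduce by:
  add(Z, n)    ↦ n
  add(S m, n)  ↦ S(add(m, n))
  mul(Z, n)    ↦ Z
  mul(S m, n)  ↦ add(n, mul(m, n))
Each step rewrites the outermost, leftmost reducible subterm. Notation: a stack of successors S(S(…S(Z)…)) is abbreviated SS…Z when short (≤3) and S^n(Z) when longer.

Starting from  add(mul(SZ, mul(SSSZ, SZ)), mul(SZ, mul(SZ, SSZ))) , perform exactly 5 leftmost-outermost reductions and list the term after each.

Answer: after 5 steps: S(add(add(add(Z, mul(SSZ, SZ)), mul(Z, mul(SSSZ, SZ))), mul(SZ, mul(SZ, SSZ))))

Working:
  start: add(mul(SZ, mul(SSSZ, SZ)), mul(SZ, mul(SZ, SSZ)))
  step 1: add(add(mul(SSSZ, SZ), mul(Z, mul(SSSZ, SZ))), mul(SZ, mul(SZ, SSZ)))
  step 2: add(add(add(SZ, mul(SSZ, SZ)), mul(Z, mul(SSSZ, SZ))), mul(SZ, mul(SZ, SSZ)))
  step 3: add(add(S(add(Z, mul(SSZ, SZ))), mul(Z, mul(SSSZ, SZ))), mul(SZ, mul(SZ, SSZ)))
  step 4: add(S(add(add(Z, mul(SSZ, SZ)), mul(Z, mul(SSSZ, SZ)))), mul(SZ, mul(SZ, SSZ)))
  step 5: S(add(add(add(Z, mul(SSZ, SZ)), mul(Z, mul(SSSZ, SZ))), mul(SZ, mul(SZ, SSZ))))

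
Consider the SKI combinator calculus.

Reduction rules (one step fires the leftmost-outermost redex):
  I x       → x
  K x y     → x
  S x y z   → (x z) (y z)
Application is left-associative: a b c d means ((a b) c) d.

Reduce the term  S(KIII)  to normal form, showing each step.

Answer: normal form = SI  (in 2 steps)

Reduction:
  start: S(KIII)
  step 1: S(II)
  step 2: SI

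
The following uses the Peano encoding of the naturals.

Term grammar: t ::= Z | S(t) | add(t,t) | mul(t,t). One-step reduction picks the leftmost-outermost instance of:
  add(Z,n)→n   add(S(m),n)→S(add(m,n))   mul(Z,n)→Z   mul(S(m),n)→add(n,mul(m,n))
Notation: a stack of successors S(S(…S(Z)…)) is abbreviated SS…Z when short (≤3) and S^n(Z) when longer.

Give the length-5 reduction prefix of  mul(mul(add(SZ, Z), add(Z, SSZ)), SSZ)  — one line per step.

  start: mul(mul(add(SZ, Z), add(Z, SSZ)), SSZ)
  step 1: mul(mul(S(add(Z, Z)), add(Z, SSZ)), SSZ)
  step 2: mul(add(add(Z, SSZ), mul(add(Z, Z), add(Z, SSZ))), SSZ)
  step 3: mul(add(SSZ, mul(add(Z, Z), add(Z, SSZ))), SSZ)
  step 4: mul(S(add(SZ, mul(add(Z, Z), add(Z, SSZ)))), SSZ)
  step 5: add(SSZ, mul(add(SZ, mul(add(Z, Z), add(Z, SSZ))), SSZ))

Answer: after 5 steps: add(SSZ, mul(add(SZ, mul(add(Z, Z), add(Z, SSZ))), SSZ))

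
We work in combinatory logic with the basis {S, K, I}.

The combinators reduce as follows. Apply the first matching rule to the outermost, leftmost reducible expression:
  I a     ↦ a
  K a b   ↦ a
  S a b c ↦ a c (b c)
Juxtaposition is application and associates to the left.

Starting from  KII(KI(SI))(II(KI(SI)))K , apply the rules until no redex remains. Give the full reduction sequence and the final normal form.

  start: KII(KI(SI))(II(KI(SI)))K
  step 1: I(KI(SI))(II(KI(SI)))K
  step 2: KI(SI)(II(KI(SI)))K
  step 3: I(II(KI(SI)))K
  step 4: II(KI(SI))K
  step 5: I(KI(SI))K
  step 6: KI(SI)K
  step 7: IK
  step 8: K

Answer: normal form = K  (in 8 steps)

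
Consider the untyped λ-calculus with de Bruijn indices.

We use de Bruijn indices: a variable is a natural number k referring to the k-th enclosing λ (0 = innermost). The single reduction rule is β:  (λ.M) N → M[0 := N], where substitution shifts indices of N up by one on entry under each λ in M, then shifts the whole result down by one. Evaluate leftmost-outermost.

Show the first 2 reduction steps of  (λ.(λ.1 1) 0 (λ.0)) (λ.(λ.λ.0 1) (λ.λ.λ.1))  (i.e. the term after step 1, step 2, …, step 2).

Answer: after 2 steps: (λ.(λ.λ.0 1) (λ.λ.λ.1)) (λ.(λ.λ.0 1) (λ.λ.λ.1)) (λ.0)

Reduction:
  start: (λ.(λ.1 1) 0 (λ.0)) (λ.(λ.λ.0 1) (λ.λ.λ.1))
  [1] (λ.(λ.(λ.λ.0 1) (λ.λ.λ.1)) (λ.(λ.λ.0 1) (λ.λ.λ.1))) (λ.(λ.λ.0 1) (λ.λ.λ.1)) (λ.0)
  [2] (λ.(λ.λ.0 1) (λ.λ.λ.1)) (λ.(λ.λ.0 1) (λ.λ.λ.1)) (λ.0)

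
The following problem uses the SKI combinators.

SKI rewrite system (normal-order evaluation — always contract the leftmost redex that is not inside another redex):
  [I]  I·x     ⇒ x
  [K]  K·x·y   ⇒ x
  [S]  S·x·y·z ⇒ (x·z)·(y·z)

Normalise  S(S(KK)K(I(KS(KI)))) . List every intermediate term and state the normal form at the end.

  start: S(S(KK)K(I(KS(KI))))
  →1  S(KK(I(KS(KI)))(K(I(KS(KI)))))
  →2  S(K(K(I(KS(KI)))))
  →3  S(K(K(KS(KI))))
  →4  S(K(KS))

Answer: normal form = S(K(KS))  (in 4 steps)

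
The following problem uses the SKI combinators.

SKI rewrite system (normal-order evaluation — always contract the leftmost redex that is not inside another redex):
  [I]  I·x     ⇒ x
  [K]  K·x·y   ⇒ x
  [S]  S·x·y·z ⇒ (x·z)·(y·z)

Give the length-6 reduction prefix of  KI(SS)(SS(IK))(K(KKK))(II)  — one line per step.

  start: KI(SS)(SS(IK))(K(KKK))(II)
  step 1: I(SS(IK))(K(KKK))(II)
  step 2: SS(IK)(K(KKK))(II)
  step 3: S(K(KKK))(IK(K(KKK)))(II)
  step 4: K(KKK)(II)(IK(K(KKK))(II))
  step 5: KKK(IK(K(KKK))(II))
  step 6: K(IK(K(KKK))(II))

Answer: after 6 steps: K(IK(K(KKK))(II))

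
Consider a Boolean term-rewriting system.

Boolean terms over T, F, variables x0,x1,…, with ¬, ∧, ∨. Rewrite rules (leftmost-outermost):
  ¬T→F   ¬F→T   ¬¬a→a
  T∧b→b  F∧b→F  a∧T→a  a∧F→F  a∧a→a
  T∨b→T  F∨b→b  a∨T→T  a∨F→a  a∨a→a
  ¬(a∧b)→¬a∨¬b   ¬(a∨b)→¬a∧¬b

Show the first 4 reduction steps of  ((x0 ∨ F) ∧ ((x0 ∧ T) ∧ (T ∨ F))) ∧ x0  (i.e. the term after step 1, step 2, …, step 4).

Answer: after 4 steps: (x0 ∧ x0) ∧ x0

Working:
  start: ((x0 ∨ F) ∧ ((x0 ∧ T) ∧ (T ∨ F))) ∧ x0
  step 1: (x0 ∧ ((x0 ∧ T) ∧ (T ∨ F))) ∧ x0
  step 2: (x0 ∧ (x0 ∧ (T ∨ F))) ∧ x0
  step 3: (x0 ∧ (x0 ∧ T)) ∧ x0
  step 4: (x0 ∧ x0) ∧ x0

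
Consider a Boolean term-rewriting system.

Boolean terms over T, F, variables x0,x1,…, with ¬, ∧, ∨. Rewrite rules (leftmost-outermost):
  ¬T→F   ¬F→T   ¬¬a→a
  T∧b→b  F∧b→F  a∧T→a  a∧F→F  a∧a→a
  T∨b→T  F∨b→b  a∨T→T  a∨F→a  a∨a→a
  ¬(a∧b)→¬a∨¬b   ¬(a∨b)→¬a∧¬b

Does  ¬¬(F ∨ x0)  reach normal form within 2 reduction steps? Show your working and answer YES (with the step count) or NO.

Answer: YES — reaches normal form x0 in 2 ≤ 2 steps

Working:
  start: ¬¬(F ∨ x0)
  step 1: F ∨ x0
  step 2: x0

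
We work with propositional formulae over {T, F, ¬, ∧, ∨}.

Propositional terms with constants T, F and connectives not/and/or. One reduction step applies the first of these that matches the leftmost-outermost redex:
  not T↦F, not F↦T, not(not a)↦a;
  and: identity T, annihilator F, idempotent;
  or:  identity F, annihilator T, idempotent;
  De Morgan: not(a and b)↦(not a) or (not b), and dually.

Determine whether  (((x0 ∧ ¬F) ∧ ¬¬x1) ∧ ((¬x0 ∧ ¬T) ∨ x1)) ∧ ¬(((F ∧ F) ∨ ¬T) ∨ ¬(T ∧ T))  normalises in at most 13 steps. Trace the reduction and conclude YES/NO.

Answer: NO — after 13 steps the term is ((x0 ∧ x1) ∧ x1) ∧ (T ∧ ¬¬(T ∧ T)), not yet normal

Derivation:
  start: (((x0 ∧ ¬F) ∧ ¬¬x1) ∧ ((¬x0 ∧ ¬T) ∨ x1)) ∧ ¬(((F ∧ F) ∨ ¬T) ∨ ¬(T ∧ T))
  step 1: (((x0 ∧ T) ∧ ¬¬x1) ∧ ((¬x0 ∧ ¬T) ∨ x1)) ∧ ¬(((F ∧ F) ∨ ¬T) ∨ ¬(T ∧ T))
  step 2: ((x0 ∧ ¬¬x1) ∧ ((¬x0 ∧ ¬T) ∨ x1)) ∧ ¬(((F ∧ F) ∨ ¬T) ∨ ¬(T ∧ T))
  step 3: ((x0 ∧ x1) ∧ ((¬x0 ∧ ¬T) ∨ x1)) ∧ ¬(((F ∧ F) ∨ ¬T) ∨ ¬(T ∧ T))
  step 4: ((x0 ∧ x1) ∧ ((¬x0 ∧ F) ∨ x1)) ∧ ¬(((F ∧ F) ∨ ¬T) ∨ ¬(T ∧ T))
  step 5: ((x0 ∧ x1) ∧ (F ∨ x1)) ∧ ¬(((F ∧ F) ∨ ¬T) ∨ ¬(T ∧ T))
  step 6: ((x0 ∧ x1) ∧ x1) ∧ ¬(((F ∧ F) ∨ ¬T) ∨ ¬(T ∧ T))
  step 7: ((x0 ∧ x1) ∧ x1) ∧ (¬((F ∧ F) ∨ ¬T) ∧ ¬¬(T ∧ T))
  step 8: ((x0 ∧ x1) ∧ x1) ∧ ((¬(F ∧ F) ∧ ¬¬T) ∧ ¬¬(T ∧ T))
  step 9: ((x0 ∧ x1) ∧ x1) ∧ (((¬F ∨ ¬F) ∧ ¬¬T) ∧ ¬¬(T ∧ T))
  step 10: ((x0 ∧ x1) ∧ x1) ∧ ((¬F ∧ ¬¬T) ∧ ¬¬(T ∧ T))
  step 11: ((x0 ∧ x1) ∧ x1) ∧ ((T ∧ ¬¬T) ∧ ¬¬(T ∧ T))
  step 12: ((x0 ∧ x1) ∧ x1) ∧ (¬¬T ∧ ¬¬(T ∧ T))
  step 13: ((x0 ∧ x1) ∧ x1) ∧ (T ∧ ¬¬(T ∧ T))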